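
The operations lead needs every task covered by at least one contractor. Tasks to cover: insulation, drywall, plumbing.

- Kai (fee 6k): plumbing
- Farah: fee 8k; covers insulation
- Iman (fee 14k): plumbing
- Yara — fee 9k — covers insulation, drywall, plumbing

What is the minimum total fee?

9

Yara alone covers insulation, drywall, plumbing — every task.
Total fee: 9.
No cover costs less than 9.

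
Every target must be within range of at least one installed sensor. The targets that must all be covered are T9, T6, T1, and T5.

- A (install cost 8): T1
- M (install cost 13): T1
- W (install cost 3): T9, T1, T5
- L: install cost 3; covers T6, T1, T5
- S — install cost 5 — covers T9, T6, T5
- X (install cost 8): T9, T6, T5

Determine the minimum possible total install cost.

Choose W and L: together they cover T9, T6, T1, T5 — every target.
Total install cost: 3 + 3 = 6.

6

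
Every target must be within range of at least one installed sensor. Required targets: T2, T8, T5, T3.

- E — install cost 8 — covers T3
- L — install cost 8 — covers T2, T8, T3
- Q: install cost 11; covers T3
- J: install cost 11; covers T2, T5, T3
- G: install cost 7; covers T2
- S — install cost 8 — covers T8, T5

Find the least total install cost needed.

16

Choose L and S: together they cover T2, T8, T5, T3 — every target.
Total install cost: 8 + 8 = 16.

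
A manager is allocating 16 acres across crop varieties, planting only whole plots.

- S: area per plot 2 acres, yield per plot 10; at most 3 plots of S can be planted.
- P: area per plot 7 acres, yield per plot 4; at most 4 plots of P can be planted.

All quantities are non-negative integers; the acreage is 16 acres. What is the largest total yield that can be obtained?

S has the best ratio (10/2); taking only S gives at most 3×10 = 30 (stopped by the supply cap of 3).
Mixing does better — 3×S and 1×P: area 13 ≤ 16, yield 3·10 + 1·4 = 34.

34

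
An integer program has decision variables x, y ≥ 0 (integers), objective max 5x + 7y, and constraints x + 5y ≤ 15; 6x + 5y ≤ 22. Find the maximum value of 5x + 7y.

24

Relaxing integrality, the LP optimum is 26.04 at (x,y) = (1.4, 2.72), which is not an integer point.
(x,y)=(2,2): 1·2+5·2=12≤15, 6·2+5·2=22≤22, objective 24.
(x,y)=(0,3): 1·0+5·3=15≤15, 6·0+5·3=15≤22, objective 21.
(x,y)=(1,2): 1·1+5·2=11≤15, 6·1+5·2=16≤22, objective 19.
No feasible integer point exceeds 24.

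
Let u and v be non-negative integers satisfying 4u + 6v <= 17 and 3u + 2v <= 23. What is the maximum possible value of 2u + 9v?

20

(u,v)=(1,2): 4·1+6·2=16≤17, 3·1+2·2=7≤23, objective 20.
(u,v)=(0,2): 4·0+6·2=12≤17, 3·0+2·2=4≤23, objective 18.
(u,v)=(2,1): 4·2+6·1=14≤17, 3·2+2·1=8≤23, objective 13.
Maximum is 20 at (u,v)=(1,2).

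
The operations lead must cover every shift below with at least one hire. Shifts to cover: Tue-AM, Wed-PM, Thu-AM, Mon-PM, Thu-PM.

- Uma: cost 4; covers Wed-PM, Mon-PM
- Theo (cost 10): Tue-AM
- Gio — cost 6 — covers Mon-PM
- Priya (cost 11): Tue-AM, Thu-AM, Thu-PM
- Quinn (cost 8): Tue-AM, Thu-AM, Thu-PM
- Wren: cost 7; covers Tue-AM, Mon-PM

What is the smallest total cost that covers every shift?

Choose Uma and Quinn: together they cover Tue-AM, Wed-PM, Thu-AM, Mon-PM, Thu-PM — every shift.
Total cost: 4 + 8 = 12.
No cover costs less than 12.

12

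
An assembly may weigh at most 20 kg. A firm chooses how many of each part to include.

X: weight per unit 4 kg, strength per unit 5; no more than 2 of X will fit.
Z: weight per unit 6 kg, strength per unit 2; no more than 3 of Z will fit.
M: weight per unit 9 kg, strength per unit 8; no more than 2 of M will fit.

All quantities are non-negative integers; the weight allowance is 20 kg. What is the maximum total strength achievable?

Take 2×X and 1×M: weight 17 ≤ 20, strength 2·5 + 1·8 = 18.
X has the best ratio (5/4) and is taken to its limit of 2; remaining capacity is filled optimally with the others.

18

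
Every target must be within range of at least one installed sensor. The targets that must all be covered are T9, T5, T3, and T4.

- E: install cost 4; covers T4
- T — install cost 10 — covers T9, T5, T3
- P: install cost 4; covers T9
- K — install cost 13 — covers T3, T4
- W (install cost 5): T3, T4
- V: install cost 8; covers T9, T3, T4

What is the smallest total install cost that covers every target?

This is an integer covering problem.
Choose E and T: together they cover T9, T5, T3, T4 — every target.
Total install cost: 4 + 10 = 14.

14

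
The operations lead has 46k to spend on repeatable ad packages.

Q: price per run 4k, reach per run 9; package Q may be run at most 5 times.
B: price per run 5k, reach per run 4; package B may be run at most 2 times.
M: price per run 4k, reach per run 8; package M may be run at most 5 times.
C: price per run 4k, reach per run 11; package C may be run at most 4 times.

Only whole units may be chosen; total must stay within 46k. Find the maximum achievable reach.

Take 5×Q, 2×M, and 4×C: price 44 ≤ 46, reach 5·9 + 2·8 + 4·11 = 105.
C has the best ratio (11/4) and is taken to its limit of 4; remaining capacity is filled optimally with the others.

105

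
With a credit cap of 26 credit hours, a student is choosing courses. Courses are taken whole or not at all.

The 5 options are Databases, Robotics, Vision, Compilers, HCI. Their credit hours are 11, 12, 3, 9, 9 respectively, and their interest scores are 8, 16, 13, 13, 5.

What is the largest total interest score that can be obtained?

Take Robotics, Vision, and Compilers: credit hours 12 + 3 + 9 = 24 ≤ 26, interest score 16 + 13 + 13 = 42.
No other feasible combination does better.

42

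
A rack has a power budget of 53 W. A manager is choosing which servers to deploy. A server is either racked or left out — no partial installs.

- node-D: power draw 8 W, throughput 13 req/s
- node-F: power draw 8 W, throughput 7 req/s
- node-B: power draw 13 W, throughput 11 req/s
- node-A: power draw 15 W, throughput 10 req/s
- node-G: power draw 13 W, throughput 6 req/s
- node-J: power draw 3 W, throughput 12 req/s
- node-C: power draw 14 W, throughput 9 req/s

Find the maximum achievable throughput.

Treat it as a binary knapsack problem.
node-D + node-F + node-B + node-J + node-C: power draw 8 + 8 + 13 + 3 + 14 = 46 ≤ 53, throughput 13 + 7 + 11 + 12 + 9 = 52.
node-D + node-F + node-B + node-A + node-J: power draw 8 + 8 + 13 + 15 + 3 = 47 ≤ 53, throughput 13 + 7 + 11 + 10 + 12 = 53.
node-D + node-B + node-A + node-J + node-C: power draw 8 + 13 + 15 + 3 + 14 = 53 ≤ 53, throughput 13 + 11 + 10 + 12 + 9 = 55.
Best is node-D, node-B, node-A, node-J, and node-C with total throughput 55.

55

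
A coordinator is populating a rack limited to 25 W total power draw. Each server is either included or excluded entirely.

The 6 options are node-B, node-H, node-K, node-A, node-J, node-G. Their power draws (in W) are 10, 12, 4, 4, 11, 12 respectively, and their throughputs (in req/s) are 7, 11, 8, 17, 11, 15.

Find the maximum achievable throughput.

Take node-K, node-A, and node-G: power draw 4 + 4 + 12 = 20 ≤ 25, throughput 8 + 17 + 15 = 40.
No other feasible combination does better.

40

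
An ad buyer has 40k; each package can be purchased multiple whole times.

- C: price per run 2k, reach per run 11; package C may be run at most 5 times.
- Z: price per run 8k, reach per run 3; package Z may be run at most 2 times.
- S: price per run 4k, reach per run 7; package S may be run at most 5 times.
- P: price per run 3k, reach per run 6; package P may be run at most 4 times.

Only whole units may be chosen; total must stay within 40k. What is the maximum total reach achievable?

5×C, 4×S, and 4×P: price 38 ≤ 40, reach 5·11 + 4·7 + 4·6 = 107.
5×C, 5×S, and 3×P: price 39 ≤ 40, reach 5·11 + 5·7 + 3·6 = 108.
Best is 108.

108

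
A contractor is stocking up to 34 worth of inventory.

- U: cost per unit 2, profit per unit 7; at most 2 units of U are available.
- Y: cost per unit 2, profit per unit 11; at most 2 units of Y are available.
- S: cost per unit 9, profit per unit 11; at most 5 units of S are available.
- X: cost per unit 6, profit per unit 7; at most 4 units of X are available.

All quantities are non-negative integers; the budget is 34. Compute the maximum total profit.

This is a bounded integer knapsack.
Take 2×U, 2×Y, 2×S, and 1×X: cost 32 ≤ 34, profit 2·7 + 2·11 + 2·11 + 1·7 = 65.
Y has the best ratio (11/2) and is taken to its limit of 2; remaining capacity is filled optimally with the others.

65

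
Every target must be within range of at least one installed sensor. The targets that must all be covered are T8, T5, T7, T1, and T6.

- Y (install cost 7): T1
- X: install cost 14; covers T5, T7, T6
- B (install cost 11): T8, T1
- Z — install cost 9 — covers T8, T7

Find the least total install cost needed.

25

Choose X and B: together they cover T8, T5, T7, T1, T6 — every target.
Total install cost: 14 + 11 = 25.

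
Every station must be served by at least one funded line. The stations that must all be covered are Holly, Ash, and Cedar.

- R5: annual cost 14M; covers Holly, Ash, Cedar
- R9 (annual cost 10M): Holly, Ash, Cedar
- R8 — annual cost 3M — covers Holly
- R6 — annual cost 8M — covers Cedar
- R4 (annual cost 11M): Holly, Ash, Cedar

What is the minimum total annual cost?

R9 alone covers Holly, Ash, Cedar — every station.
Total annual cost: 10.

10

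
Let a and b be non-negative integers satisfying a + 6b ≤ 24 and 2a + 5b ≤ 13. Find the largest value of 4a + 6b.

24

The continuous relaxation peaks at (6.5, 0) with value 26.00; rounding to a feasible lattice point costs some objective.
(a,b)=(6,0) is feasible, giving 24.
(a,b)=(5,0) is feasible, giving 20.
The best lattice point is (6,0), giving 24.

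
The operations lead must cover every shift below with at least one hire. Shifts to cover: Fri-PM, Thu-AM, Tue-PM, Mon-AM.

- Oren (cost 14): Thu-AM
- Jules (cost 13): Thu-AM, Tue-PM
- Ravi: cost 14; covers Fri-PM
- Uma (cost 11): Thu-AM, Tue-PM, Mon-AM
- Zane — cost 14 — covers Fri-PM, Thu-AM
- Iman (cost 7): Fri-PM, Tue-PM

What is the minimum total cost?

18

Choose Uma and Iman: together they cover Fri-PM, Thu-AM, Tue-PM, Mon-AM — every shift.
Total cost: 11 + 7 = 18.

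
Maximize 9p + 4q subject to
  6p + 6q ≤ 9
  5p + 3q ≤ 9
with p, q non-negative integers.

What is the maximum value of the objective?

Relaxing integrality, the LP optimum is 13.50 at (p,q) = (1.5, 0), which is not an integer point.
(p,q)=(1,0): 6·1+6·0=6≤9, 5·1+3·0=5≤9, objective 9.
(p,q)=(0,1): 6·0+6·1=6≤9, 5·0+3·1=3≤9, objective 4.
(p,q)=(0,0): 6·0+6·0=0≤9, 5·0+3·0=0≤9, objective 0.
Maximum is 9 at (p,q)=(1,0).

9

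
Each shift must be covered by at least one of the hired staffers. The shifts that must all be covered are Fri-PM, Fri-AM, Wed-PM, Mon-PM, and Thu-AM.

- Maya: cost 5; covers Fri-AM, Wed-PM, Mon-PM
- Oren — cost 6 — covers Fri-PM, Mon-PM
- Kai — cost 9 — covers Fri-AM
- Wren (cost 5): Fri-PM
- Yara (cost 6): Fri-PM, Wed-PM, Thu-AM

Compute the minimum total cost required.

This is a weighted set-cover instance.
Choose Maya and Yara: together they cover Fri-PM, Fri-AM, Wed-PM, Mon-PM, Thu-AM — every shift.
Total cost: 5 + 6 = 11.
No cover costs less than 11.

11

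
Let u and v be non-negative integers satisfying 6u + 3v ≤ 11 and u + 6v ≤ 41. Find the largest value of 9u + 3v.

12

Relaxing integrality, the LP optimum is 16.50 at (u,v) = (1.83, 0), which is not an integer point.
(u,v)=(1,1): 6·1+3·1=9≤11, 1·1+6·1=7≤41, objective 12.
(u,v)=(1,0): 6·1+3·0=6≤11, 1·1+6·0=1≤41, objective 9.
(u,v)=(0,2): 6·0+3·2=6≤11, 1·0+6·2=12≤41, objective 6.
The best lattice point is (1,1), giving 12.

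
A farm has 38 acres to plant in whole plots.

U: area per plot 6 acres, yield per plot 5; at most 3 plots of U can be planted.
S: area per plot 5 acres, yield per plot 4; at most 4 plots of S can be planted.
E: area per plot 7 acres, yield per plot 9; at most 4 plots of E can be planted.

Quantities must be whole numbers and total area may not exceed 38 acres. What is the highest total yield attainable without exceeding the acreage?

2×S and 4×E: area 38 ≤ 38, yield 2·4 + 4·9 = 44.
1×U and 4×E: area 34 ≤ 38, yield 1·5 + 4·9 = 41.
Best is 44.

44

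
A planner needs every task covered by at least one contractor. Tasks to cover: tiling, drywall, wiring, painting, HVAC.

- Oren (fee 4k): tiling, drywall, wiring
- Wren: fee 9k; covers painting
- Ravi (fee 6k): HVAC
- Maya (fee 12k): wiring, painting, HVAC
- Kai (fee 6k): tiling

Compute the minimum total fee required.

16

This is an integer covering problem.
The greedy cost-per-new-task heuristic would pick Oren, Ravi, and Wren for 19, but a cheaper cover exists.
Choose Oren and Maya: together they cover tiling, drywall, wiring, painting, HVAC — every task.
Total fee: 4 + 12 = 16.
No cover costs less than 16.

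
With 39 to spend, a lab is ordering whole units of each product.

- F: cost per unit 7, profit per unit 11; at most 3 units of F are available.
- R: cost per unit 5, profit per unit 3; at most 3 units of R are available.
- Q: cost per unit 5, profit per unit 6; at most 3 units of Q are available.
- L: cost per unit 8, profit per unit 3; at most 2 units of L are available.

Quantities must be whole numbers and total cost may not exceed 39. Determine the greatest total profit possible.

3×F and 3×Q: cost 36 ≤ 39, profit 3·11 + 3·6 = 51.
3×F, 2×Q, and 1×L: cost 39 ≤ 39, profit 3·11 + 2·6 + 1·3 = 48.
Best is 51.

51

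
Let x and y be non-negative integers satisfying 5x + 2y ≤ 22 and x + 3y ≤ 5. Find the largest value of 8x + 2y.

(x,y)=(4,0): 5·4+2·0=20≤22, 1·4+3·0=4≤5, objective 32.
(x,y)=(3,0): 5·3+2·0=15≤22, 1·3+3·0=3≤5, objective 24.
No feasible integer point exceeds 32.

32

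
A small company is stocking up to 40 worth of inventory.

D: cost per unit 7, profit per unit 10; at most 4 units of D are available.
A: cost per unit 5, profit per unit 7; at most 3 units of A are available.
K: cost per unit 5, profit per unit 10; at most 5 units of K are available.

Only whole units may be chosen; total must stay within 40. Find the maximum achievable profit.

71

Take 3×A and 5×K: cost 40 ≤ 40, profit 3·7 + 5·10 = 71.
K has the best ratio (10/5) and is taken to its limit of 5; remaining capacity is filled optimally with the others.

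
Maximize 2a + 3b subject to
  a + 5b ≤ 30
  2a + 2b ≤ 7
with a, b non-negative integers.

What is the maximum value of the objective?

(a,b)=(0,3): 1·0+5·3=15≤30, 2·0+2·3=6≤7, objective 9.
(a,b)=(1,2): 1·1+5·2=11≤30, 2·1+2·2=6≤7, objective 8.
(a,b)=(0,2): 1·0+5·2=10≤30, 2·0+2·2=4≤7, objective 6.
Maximum is 9 at (a,b)=(0,3).

9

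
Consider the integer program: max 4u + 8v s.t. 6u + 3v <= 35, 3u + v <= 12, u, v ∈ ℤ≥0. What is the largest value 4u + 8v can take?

The continuous relaxation peaks at (0, 11.7) with value 93.33; rounding to a feasible lattice point costs some objective.
(u,v)=(0,11): 6·0+3·11=33≤35, 3·0+1·11=11≤12, objective 88.
(u,v)=(0,10): 6·0+3·10=30≤35, 3·0+1·10=10≤12, objective 80.
Maximum is 88 at (u,v)=(0,11).

88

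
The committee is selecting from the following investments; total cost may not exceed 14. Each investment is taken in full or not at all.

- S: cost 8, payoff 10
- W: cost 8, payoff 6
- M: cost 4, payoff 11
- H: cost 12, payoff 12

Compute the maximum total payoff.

Allowing fractional choices, the relaxed optimum would be about 23.0, but investments are indivisible.
H: cost 12 ≤ 14, payoff 12.
W + M: cost 8 + 4 = 12 ≤ 14, payoff 6 + 11 = 17.
S + M: cost 8 + 4 = 12 ≤ 14, payoff 10 + 11 = 21.
Best is S and M with total payoff 21.

21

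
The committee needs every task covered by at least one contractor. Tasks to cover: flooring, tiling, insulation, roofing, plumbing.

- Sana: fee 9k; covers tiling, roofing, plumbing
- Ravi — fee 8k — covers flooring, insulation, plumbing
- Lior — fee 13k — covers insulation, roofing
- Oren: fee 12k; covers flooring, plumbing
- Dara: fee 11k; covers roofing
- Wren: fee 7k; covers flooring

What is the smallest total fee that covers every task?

Choose Sana and Ravi: together they cover flooring, tiling, insulation, roofing, plumbing — every task.
Total fee: 9 + 8 = 17.
No cover costs less than 17.

17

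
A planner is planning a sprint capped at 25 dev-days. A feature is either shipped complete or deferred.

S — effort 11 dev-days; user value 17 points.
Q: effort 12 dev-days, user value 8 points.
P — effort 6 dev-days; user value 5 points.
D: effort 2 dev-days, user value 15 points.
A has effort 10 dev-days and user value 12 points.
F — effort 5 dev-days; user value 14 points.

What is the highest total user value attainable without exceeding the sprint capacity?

51

S + P + D + F: effort 11 + 6 + 2 + 5 = 24 ≤ 25, user value 17 + 5 + 15 + 14 = 51.
P + D + A + F: effort 6 + 2 + 10 + 5 = 23 ≤ 25, user value 5 + 15 + 12 + 14 = 46.
S + D + F: effort 11 + 2 + 5 = 18 ≤ 25, user value 17 + 15 + 14 = 46.
Best is S, P, D, and F with total user value 51.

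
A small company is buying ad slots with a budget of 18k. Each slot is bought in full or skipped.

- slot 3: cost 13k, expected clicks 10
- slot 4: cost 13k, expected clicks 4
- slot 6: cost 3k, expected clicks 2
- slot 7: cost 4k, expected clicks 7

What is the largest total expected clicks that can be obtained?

17

Treat it as a binary knapsack problem.
Take slot 3 and slot 7: cost 13 + 4 = 17 ≤ 18, expected clicks 10 + 7 = 17.
No other feasible combination does better.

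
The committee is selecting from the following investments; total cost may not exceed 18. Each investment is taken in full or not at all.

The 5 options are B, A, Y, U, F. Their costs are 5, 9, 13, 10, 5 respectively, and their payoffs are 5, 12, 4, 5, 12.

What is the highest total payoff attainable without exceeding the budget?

24

A + F: cost 9 + 5 = 14 ≤ 18, payoff 12 + 12 = 24.
B + A: cost 5 + 9 = 14 ≤ 18, payoff 5 + 12 = 17.
B + F: cost 5 + 5 = 10 ≤ 18, payoff 5 + 12 = 17.
Best is A and F with total payoff 24.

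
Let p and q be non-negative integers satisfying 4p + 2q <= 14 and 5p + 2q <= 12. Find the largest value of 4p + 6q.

36

(p,q)=(0,6): 4·0+2·6=12≤14, 5·0+2·6=12≤12, objective 36.
(p,q)=(0,5): 4·0+2·5=10≤14, 5·0+2·5=10≤12, objective 30.
Maximum is 36 at (p,q)=(0,6).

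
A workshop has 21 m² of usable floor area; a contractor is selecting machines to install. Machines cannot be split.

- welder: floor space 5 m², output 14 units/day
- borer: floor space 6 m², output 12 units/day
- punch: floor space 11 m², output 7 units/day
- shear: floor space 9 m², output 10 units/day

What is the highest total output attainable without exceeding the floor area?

This is an integer program with binary decision variables.
Allowing fractional choices, the relaxed optimum would be about 36.6, but machines are indivisible.
welder + borer + shear: floor space 5 + 6 + 9 = 20 ≤ 21, output 14 + 12 + 10 = 36.
welder + borer: floor space 5 + 6 = 11 ≤ 21, output 14 + 12 = 26.
welder + shear: floor space 5 + 9 = 14 ≤ 21, output 14 + 10 = 24.
Best is welder, borer, and shear with total output 36.

36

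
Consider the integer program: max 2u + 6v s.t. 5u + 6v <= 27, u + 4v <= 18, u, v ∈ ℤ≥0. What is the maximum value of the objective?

24

Relaxing integrality, the LP optimum is 27.00 at (u,v) = (0, 4.5), which is not an integer point.
(u,v)=(0,4) is feasible, giving 24.
(u,v)=(1,3) is feasible, giving 20.
(u,v)=(0,3) is feasible, giving 18.
Maximum is 24 at (u,v)=(0,4).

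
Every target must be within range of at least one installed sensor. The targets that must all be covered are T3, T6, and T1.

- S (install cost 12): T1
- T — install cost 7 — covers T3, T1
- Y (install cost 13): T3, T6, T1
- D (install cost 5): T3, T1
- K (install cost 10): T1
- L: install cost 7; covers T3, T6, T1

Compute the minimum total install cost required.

This is a weighted set-cover instance.
L alone covers T3, T6, T1 — every target.
Total install cost: 7.
No cover costs less than 7.

7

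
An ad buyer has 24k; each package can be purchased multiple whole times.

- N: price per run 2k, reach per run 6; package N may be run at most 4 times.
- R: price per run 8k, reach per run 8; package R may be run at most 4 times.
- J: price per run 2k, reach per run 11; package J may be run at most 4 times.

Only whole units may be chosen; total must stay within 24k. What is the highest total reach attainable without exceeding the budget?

76

This is a bounded integer knapsack.
J has the best ratio (11/2); taking only J gives at most 4×11 = 44 (stopped by the supply cap of 4).
Mixing does better — 4×N, 1×R, and 4×J: price 24 ≤ 24, reach 4·6 + 1·8 + 4·11 = 76.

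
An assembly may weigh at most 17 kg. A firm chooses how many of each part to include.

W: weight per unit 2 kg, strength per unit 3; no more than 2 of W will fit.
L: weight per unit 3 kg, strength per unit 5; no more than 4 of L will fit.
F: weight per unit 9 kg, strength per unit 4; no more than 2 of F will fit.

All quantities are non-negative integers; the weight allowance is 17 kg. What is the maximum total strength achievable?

This is a bounded integer knapsack.
1×W and 4×L: weight 14 ≤ 17, strength 1·3 + 4·5 = 23.
2×W and 4×L: weight 16 ≤ 17, strength 2·3 + 4·5 = 26.
Best is 26.

26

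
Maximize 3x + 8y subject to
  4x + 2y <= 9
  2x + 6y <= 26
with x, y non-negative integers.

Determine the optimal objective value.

32

(x,y)=(0,4) is feasible, giving 32.
(x,y)=(0,3) is feasible, giving 24.
No feasible integer point exceeds 32.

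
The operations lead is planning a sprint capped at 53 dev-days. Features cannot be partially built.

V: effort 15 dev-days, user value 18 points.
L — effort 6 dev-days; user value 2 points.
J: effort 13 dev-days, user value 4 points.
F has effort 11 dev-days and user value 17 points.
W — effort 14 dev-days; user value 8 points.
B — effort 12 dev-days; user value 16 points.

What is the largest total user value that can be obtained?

59

Allowing fractional choices, the relaxed optimum would be about 59.3, but features are indivisible.
V + J + F + B: effort 15 + 13 + 11 + 12 = 51 ≤ 53, user value 18 + 4 + 17 + 16 = 55.
V + L + F + B: effort 15 + 6 + 11 + 12 = 44 ≤ 53, user value 18 + 2 + 17 + 16 = 53.
V + F + W + B: effort 15 + 11 + 14 + 12 = 52 ≤ 53, user value 18 + 17 + 8 + 16 = 59.
Best is V, F, W, and B with total user value 59.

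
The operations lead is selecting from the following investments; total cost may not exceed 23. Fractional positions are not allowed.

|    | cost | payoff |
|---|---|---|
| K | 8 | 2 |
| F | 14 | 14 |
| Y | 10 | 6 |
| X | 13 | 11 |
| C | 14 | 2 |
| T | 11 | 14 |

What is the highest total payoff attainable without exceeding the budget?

20

Y + X: cost 10 + 13 = 23 ≤ 23, payoff 6 + 11 = 17.
Y + T: cost 10 + 11 = 21 ≤ 23, payoff 6 + 14 = 20.
K + T: cost 8 + 11 = 19 ≤ 23, payoff 2 + 14 = 16.
Best is Y and T with total payoff 20.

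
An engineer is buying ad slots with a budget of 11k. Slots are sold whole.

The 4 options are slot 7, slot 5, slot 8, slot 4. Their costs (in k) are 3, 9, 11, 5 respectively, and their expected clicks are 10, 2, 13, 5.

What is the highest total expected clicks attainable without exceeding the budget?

15

Allowing fractional choices, the relaxed optimum would be about 19.5, but ad slots are indivisible.
slot 7 + slot 4: cost 3 + 5 = 8 ≤ 11, expected clicks 10 + 5 = 15.
slot 8: cost 11 ≤ 11, expected clicks 13.
Best is slot 7 and slot 4 with total expected clicks 15.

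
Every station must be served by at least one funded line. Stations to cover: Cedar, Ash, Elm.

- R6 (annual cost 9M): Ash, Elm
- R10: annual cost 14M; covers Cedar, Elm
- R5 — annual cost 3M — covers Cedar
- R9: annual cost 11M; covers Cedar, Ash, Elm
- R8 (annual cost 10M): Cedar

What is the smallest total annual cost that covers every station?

11

R9 alone covers Cedar, Ash, Elm — every station.
Total annual cost: 11.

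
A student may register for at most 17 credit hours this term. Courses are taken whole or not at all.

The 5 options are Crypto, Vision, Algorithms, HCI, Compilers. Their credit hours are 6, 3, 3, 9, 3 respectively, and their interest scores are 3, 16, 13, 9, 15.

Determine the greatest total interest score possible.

Vision + HCI + Compilers: credit hours 3 + 9 + 3 = 15 ≤ 17, interest score 16 + 9 + 15 = 40.
Vision + Algorithms + Compilers: credit hours 3 + 3 + 3 = 9 ≤ 17, interest score 16 + 13 + 15 = 44.
Crypto + Vision + Algorithms + Compilers: credit hours 6 + 3 + 3 + 3 = 15 ≤ 17, interest score 3 + 16 + 13 + 15 = 47.
Best is Crypto, Vision, Algorithms, and Compilers with total interest score 47.

47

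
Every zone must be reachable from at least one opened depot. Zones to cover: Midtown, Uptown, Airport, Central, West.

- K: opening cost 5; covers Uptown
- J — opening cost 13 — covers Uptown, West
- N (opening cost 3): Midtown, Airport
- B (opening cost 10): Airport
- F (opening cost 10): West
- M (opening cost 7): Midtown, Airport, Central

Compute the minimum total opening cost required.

The greedy cost-per-new-zone heuristic would pick N, K, M, and F for 25, but a cheaper cover exists.
Choose J and M: together they cover Midtown, Uptown, Airport, Central, West — every zone.
Total opening cost: 13 + 7 = 20.
No cover costs less than 20.

20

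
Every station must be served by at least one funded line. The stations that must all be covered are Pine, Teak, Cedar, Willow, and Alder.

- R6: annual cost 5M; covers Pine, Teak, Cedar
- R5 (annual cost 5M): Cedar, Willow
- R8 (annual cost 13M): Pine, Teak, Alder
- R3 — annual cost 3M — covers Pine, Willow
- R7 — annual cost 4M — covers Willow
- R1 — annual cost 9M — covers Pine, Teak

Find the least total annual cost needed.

The greedy cost-per-new-station heuristic would pick R3, R6, and R8 for 21, but a cheaper cover exists.
Choose R5 and R8: together they cover Pine, Teak, Cedar, Willow, Alder — every station.
Total annual cost: 5 + 13 = 18.
No cover costs less than 18.

18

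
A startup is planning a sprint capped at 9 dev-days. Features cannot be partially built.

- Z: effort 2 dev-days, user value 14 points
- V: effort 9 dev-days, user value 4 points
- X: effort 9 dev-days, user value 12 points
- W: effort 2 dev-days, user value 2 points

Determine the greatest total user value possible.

16

Z: effort 2 ≤ 9, user value 14.
Z + W: effort 2 + 2 = 4 ≤ 9, user value 14 + 2 = 16.
Best is Z and W with total user value 16.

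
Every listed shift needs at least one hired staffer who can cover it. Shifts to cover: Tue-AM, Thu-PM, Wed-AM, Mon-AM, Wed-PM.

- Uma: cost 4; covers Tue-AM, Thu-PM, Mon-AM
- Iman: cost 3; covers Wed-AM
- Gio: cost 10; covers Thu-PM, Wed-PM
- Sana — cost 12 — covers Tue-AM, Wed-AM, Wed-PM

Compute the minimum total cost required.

16

This is a weighted set-cover instance.
Choose Uma and Sana: together they cover Tue-AM, Thu-PM, Wed-AM, Mon-AM, Wed-PM — every shift.
Total cost: 4 + 12 = 16.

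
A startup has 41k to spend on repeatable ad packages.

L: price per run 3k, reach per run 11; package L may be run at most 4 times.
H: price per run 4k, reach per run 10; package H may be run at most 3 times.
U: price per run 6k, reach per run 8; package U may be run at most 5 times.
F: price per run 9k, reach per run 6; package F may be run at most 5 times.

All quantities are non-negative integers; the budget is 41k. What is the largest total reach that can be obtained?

This is a bounded integer knapsack.
L has the best ratio (11/3); taking only L gives at most 4×11 = 44 (stopped by the supply cap of 4).
Mixing does better — 4×L, 3×H, and 2×U: price 36 ≤ 41, reach 4·11 + 3·10 + 2·8 = 90.

90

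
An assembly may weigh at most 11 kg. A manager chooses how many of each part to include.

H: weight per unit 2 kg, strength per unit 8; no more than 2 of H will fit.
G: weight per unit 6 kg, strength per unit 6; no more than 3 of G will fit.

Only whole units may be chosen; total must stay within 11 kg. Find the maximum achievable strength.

H has the best ratio (8/2); taking only H gives at most 2×8 = 16 (stopped by the supply cap of 2).
Mixing does better — 2×H and 1×G: weight 10 ≤ 11, strength 2·8 + 1·6 = 22.

22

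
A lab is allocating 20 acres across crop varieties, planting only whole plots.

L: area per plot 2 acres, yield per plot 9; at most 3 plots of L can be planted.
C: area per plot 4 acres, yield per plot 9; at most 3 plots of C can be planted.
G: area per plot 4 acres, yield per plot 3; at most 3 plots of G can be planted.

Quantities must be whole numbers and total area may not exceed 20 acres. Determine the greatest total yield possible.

54

L has the best ratio (9/2); taking only L gives at most 3×9 = 27 (stopped by the supply cap of 3).
Mixing does better — 3×L and 3×C: area 18 ≤ 20, yield 3·9 + 3·9 = 54.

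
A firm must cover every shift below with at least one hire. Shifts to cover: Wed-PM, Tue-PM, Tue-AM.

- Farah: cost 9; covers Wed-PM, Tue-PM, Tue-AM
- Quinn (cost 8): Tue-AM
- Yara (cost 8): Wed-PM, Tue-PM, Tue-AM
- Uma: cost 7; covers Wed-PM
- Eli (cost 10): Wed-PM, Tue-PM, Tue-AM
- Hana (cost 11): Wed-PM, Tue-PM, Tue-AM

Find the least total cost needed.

8

Yara alone covers Wed-PM, Tue-PM, Tue-AM — every shift.
Total cost: 8.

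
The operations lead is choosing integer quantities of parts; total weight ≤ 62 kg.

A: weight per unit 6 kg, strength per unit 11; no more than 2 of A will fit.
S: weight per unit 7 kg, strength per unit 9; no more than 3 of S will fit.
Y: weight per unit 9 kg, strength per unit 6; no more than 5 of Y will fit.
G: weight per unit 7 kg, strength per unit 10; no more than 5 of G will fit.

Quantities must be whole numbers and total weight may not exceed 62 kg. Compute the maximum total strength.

90

2×A, 3×S, and 4×G: weight 61 ≤ 62, strength 2·11 + 3·9 + 4·10 = 89.
2×A, 2×S, and 5×G: weight 61 ≤ 62, strength 2·11 + 2·9 + 5·10 = 90.
Best is 90.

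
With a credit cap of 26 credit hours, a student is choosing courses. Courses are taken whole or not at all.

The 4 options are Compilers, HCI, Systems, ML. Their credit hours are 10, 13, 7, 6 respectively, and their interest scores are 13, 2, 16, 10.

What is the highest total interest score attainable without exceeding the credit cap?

Treat it as a binary knapsack problem.
Compilers + Systems + ML: credit hours 10 + 7 + 6 = 23 ≤ 26, interest score 13 + 16 + 10 = 39.
Compilers + Systems: credit hours 10 + 7 = 17 ≤ 26, interest score 13 + 16 = 29.
Best is Compilers, Systems, and ML with total interest score 39.

39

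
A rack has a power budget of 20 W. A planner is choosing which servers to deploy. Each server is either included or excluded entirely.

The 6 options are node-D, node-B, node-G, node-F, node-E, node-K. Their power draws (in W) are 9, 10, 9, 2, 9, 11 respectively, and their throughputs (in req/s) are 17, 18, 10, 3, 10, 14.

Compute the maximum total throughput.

Treat it as a binary knapsack problem.
node-D + node-B: power draw 9 + 10 = 19 ≤ 20, throughput 17 + 18 = 35.
node-D + node-K: power draw 9 + 11 = 20 ≤ 20, throughput 17 + 14 = 31.
Best is node-D and node-B with total throughput 35.

35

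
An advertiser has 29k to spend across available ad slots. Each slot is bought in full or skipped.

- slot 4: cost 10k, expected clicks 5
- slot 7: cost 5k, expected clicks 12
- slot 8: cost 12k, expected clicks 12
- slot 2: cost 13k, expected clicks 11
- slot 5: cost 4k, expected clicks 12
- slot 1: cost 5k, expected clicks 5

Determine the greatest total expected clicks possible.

This is a 0-1 knapsack instance.
slot 7 + slot 2 + slot 5 + slot 1: cost 5 + 13 + 4 + 5 = 27 ≤ 29, expected clicks 12 + 11 + 12 + 5 = 40.
slot 7 + slot 8 + slot 5 + slot 1: cost 5 + 12 + 4 + 5 = 26 ≤ 29, expected clicks 12 + 12 + 12 + 5 = 41.
slot 7 + slot 8 + slot 5: cost 5 + 12 + 4 = 21 ≤ 29, expected clicks 12 + 12 + 12 = 36.
Best is slot 7, slot 8, slot 5, and slot 1 with total expected clicks 41.

41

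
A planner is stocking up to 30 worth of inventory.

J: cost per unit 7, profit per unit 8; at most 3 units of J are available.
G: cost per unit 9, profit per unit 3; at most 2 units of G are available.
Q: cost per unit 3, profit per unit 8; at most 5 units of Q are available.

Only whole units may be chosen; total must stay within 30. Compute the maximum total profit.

56

This is a bounded integer knapsack.
2×J and 5×Q: cost 29 ≤ 30, profit 2·8 + 5·8 = 56.
1×J and 5×Q: cost 22 ≤ 30, profit 1·8 + 5·8 = 48.
Best is 56.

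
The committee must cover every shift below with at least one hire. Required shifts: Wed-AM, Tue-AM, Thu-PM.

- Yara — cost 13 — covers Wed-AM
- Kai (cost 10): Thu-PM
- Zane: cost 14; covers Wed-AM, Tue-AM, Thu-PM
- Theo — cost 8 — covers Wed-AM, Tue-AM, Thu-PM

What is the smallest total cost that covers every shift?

8

Theo alone covers Wed-AM, Tue-AM, Thu-PM — every shift.
Total cost: 8.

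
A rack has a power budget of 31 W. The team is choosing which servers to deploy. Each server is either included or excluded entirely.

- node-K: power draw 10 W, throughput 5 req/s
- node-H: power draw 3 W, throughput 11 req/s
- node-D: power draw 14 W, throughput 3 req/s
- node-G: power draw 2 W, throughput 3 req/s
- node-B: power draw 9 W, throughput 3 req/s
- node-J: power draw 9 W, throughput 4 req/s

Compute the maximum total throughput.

Allowing fractional choices, the relaxed optimum would be about 25.3, but servers are indivisible.
node-K + node-H + node-B + node-J: power draw 10 + 3 + 9 + 9 = 31 ≤ 31, throughput 5 + 11 + 3 + 4 = 23.
node-K + node-H + node-G + node-J: power draw 10 + 3 + 2 + 9 = 24 ≤ 31, throughput 5 + 11 + 3 + 4 = 23.
The maximum throughput is 23; one optimal choice is node-K, node-H, node-G, and node-J.

23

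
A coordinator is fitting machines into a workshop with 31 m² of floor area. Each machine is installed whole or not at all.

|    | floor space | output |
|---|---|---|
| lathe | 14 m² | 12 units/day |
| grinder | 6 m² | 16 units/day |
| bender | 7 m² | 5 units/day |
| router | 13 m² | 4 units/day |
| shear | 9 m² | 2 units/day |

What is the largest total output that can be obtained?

33

Allowing fractional choices, the relaxed optimum would be about 34.2, but machines are indivisible.
lathe + grinder: floor space 14 + 6 = 20 ≤ 31, output 12 + 16 = 28.
lathe + grinder + bender: floor space 14 + 6 + 7 = 27 ≤ 31, output 12 + 16 + 5 = 33.
lathe + grinder + shear: floor space 14 + 6 + 9 = 29 ≤ 31, output 12 + 16 + 2 = 30.
Best is lathe, grinder, and bender with total output 33.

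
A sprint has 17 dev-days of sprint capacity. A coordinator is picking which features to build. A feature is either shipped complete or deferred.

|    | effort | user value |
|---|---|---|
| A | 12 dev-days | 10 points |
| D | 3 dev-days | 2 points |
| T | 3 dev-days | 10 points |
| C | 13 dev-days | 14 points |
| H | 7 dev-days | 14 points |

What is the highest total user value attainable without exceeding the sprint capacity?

Allowing fractional choices, the relaxed optimum would be about 31.5, but features are indivisible.
D + T + H: effort 3 + 3 + 7 = 13 ≤ 17, user value 2 + 10 + 14 = 26.
T + C: effort 3 + 13 = 16 ≤ 17, user value 10 + 14 = 24.
T + H: effort 3 + 7 = 10 ≤ 17, user value 10 + 14 = 24.
Best is D, T, and H with total user value 26.

26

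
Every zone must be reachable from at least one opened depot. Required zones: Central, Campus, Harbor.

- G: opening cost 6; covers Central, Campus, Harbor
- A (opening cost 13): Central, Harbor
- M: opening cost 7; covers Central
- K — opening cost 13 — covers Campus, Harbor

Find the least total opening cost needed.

This is a weighted set-cover instance.
G alone covers Central, Campus, Harbor — every zone.
Total opening cost: 6.
No cover costs less than 6.

6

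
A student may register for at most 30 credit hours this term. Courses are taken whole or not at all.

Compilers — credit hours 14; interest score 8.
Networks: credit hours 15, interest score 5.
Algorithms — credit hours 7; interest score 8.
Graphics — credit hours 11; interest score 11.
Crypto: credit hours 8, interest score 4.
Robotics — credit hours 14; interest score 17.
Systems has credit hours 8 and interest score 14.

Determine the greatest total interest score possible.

39

This is an integer program with binary decision variables.
Take Algorithms, Robotics, and Systems: credit hours 7 + 14 + 8 = 29 ≤ 30, interest score 8 + 17 + 14 = 39.
No other feasible combination does better.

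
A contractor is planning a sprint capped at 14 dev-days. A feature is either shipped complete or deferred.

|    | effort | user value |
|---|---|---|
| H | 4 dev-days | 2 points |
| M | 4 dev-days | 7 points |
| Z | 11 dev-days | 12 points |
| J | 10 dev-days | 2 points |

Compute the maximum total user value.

Allowing fractional choices, the relaxed optimum would be about 17.9, but features are indivisible.
H + M: effort 4 + 4 = 8 ≤ 14, user value 2 + 7 = 9.
Z: effort 11 ≤ 14, user value 12.
Best is Z with total user value 12.

12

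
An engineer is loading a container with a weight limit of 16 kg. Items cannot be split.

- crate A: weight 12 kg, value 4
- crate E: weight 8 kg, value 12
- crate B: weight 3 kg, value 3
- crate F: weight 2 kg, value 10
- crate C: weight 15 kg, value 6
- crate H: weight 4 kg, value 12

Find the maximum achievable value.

Take crate E, crate F, and crate H: weight 8 + 2 + 4 = 14 ≤ 16, value 12 + 10 + 12 = 34.
No other feasible combination does better.

34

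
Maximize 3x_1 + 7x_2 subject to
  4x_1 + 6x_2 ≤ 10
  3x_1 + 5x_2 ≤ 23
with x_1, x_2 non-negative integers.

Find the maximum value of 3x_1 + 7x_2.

10

The continuous relaxation peaks at (0, 1.67) with value 11.67; rounding to a feasible lattice point costs some objective.
(x_1,x_2)=(1,1) is feasible, giving 10.
(x_1,x_2)=(0,1) is feasible, giving 7.
(x_1,x_2)=(2,0) is feasible, giving 6.
The best lattice point is (1,1), giving 10.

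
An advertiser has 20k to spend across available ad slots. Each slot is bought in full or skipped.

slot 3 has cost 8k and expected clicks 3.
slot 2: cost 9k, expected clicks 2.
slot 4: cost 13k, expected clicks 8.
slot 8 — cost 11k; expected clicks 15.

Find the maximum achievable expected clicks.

18

Allowing fractional choices, the relaxed optimum would be about 20.5, but ad slots are indivisible.
slot 3 + slot 8: cost 8 + 11 = 19 ≤ 20, expected clicks 3 + 15 = 18.
slot 2 + slot 8: cost 9 + 11 = 20 ≤ 20, expected clicks 2 + 15 = 17.
slot 8: cost 11 ≤ 20, expected clicks 15.
Best is slot 3 and slot 8 with total expected clicks 18.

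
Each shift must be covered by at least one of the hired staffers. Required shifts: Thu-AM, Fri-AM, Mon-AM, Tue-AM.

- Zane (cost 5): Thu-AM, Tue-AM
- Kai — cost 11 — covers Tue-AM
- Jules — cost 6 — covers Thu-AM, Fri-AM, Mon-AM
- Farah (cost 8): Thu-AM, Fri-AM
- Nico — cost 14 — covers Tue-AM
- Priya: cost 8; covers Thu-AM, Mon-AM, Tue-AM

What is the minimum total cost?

This is an integer covering problem.
Choose Zane and Jules: together they cover Thu-AM, Fri-AM, Mon-AM, Tue-AM — every shift.
Total cost: 5 + 6 = 11.

11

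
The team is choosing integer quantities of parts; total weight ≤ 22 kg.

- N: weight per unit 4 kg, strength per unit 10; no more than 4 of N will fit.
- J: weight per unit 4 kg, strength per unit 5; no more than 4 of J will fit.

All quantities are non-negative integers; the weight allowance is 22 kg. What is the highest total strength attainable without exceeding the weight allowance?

45

N has the best ratio (10/4); taking only N gives at most 4×10 = 40 (stopped by the supply cap of 4).
Mixing does better — 4×N and 1×J: weight 20 ≤ 22, strength 4·10 + 1·5 = 45.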